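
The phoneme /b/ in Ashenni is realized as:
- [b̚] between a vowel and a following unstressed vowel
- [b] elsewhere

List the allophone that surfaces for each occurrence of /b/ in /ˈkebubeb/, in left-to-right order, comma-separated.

[b̚], [b̚], [b]

Occurrence 1 (position 3): between a vowel and a following unstressed vowel → [b̚].
Occurrence 2 (position 5): between a vowel and a following unstressed vowel → [b̚].
Occurrence 3 (position 7): no conditioning environment matches → elsewhere allophone [b].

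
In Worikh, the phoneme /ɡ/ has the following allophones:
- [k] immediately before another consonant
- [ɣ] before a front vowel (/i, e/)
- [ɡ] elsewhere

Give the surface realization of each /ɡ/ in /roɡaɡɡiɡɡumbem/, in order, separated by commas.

Occurrence 1 (position 3): no conditioning environment matches → elsewhere allophone [ɡ].
Occurrence 2 (position 5): immediately before another consonant → [k].
Occurrence 3 (position 6): before a front vowel (/i, e/) → [ɣ].
Occurrence 4 (position 8): immediately before another consonant → [k].
Occurrence 5 (position 9): no conditioning environment matches → elsewhere allophone [ɡ].

[ɡ], [k], [ɣ], [k], [ɡ]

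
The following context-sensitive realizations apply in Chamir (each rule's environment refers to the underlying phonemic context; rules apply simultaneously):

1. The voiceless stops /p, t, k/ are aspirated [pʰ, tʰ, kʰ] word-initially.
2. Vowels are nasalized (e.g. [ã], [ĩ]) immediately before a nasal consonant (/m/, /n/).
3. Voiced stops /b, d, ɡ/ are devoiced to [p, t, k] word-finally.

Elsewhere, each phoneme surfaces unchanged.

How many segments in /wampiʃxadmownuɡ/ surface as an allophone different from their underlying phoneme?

Segments that undergo a rule: /a/ → [ã] (rule 2); /ɡ/ → [k] (rule 3).
All other segments surface unchanged.

2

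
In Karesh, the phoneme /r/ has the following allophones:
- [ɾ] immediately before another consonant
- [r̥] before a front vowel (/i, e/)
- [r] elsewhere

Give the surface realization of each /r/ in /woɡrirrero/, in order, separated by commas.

Occurrence 1 (position 4): before a front vowel (/i, e/) → [r̥].
Occurrence 2 (position 6): immediately before another consonant → [ɾ].
Occurrence 3 (position 7): before a front vowel (/i, e/) → [r̥].
Occurrence 4 (position 9): no conditioning environment matches → elsewhere allophone [r].

[r̥], [ɾ], [r̥], [r]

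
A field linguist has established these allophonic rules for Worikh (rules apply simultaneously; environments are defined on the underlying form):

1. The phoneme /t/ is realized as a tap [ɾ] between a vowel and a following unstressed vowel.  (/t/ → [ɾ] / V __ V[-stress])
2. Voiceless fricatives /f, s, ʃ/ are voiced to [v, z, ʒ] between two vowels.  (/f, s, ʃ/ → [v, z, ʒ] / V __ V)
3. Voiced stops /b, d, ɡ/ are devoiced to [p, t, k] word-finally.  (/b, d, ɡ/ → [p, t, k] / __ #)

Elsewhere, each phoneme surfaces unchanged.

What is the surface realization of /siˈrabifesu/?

[siˈrabivezu]

/s/ (word-initial) fails the environment for rule 2, so it stays [s].
/b/ — between /a/ and /i/; rule 3 does not apply here → [b].
Rule 2 applies to /f/ (between /i/ and /e/: between two vowels) → [v].
/s/ (between /e/ and /u/) occurs between two vowels → [z] by rule 2.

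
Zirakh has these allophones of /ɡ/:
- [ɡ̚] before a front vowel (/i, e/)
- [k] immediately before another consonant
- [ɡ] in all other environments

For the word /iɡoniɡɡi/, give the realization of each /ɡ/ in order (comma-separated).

Occurrence 1 (position 2): no conditioning environment matches → elsewhere allophone [ɡ].
Occurrence 2 (position 6): immediately before another consonant → [k].
Occurrence 3 (position 7): before a front vowel (/i, e/) → [ɡ̚].

[ɡ], [k], [ɡ̚]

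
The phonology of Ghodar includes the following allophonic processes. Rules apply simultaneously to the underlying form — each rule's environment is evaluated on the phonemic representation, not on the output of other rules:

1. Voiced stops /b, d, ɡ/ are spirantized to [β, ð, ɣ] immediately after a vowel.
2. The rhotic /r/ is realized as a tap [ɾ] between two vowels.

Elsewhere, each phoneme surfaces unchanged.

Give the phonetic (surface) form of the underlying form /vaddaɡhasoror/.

/v/ — not in any rule's target class → [v].
/a/ — not in any rule's target class → [a].
/d/ (between /a/ and /d/) occurs immediately after a vowel → [ð] by rule 1.
/d/ (between /d/ and /a/) is in the target of rule 1 but the environment (immediately after a vowel) is not met → [d].
/a/ (between /d/ and /ɡ/): no rule targets it → [a].
/ɡ/ (between /a/ and /h/): immediately after a vowel, so rule 1 applies → [ɣ].
/h/ — not in any rule's target class → [h].
/a/ — not in any rule's target class → [a].
/s/ (between /a/ and /o/): no rule targets it → [s].
/o/ (between /s/ and /r/) is unaffected → [o].
/r/ (between /o/ and /o/): between two vowels, so rule 2 applies → [ɾ].
/o/ stays [o].
/r/ (word-final) fails the environment for rule 2, so it stays [r].

[vaðdaɣhasoɾor]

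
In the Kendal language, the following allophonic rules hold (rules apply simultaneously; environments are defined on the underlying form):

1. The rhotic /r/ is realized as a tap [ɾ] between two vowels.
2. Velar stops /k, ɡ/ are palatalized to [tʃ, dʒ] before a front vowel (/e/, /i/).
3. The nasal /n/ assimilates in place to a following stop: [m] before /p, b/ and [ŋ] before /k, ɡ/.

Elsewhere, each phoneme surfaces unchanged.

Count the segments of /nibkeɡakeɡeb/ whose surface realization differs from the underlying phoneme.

Segments that undergo a rule: /k/ → [tʃ] (rule 2); /k/ → [tʃ] (rule 2); /ɡ/ → [dʒ] (rule 2).
All other segments surface unchanged.

3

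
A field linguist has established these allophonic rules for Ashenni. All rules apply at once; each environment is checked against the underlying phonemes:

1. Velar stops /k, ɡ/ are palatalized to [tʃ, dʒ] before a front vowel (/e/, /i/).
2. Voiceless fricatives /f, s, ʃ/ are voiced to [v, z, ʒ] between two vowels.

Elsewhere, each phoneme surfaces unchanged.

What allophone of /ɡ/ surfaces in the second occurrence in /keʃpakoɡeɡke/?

/ɡ/ — between /e/ and /k/; rule 1 does not apply here → [ɡ].

[ɡ]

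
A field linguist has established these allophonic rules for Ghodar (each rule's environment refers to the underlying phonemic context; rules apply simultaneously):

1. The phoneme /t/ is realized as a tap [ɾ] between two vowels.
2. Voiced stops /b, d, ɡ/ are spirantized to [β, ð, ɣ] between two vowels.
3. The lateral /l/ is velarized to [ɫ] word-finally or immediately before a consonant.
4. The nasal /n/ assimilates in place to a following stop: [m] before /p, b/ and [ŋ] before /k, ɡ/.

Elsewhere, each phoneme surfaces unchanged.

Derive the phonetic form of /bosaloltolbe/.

/b/ (word-initial): rule 2 targets it, but not between two vowels → unchanged [b].
/o/ stays [o].
/s/ (between /o/ and /a/) is unaffected → [s].
/a/ stays [a].
/l/ — between /a/ and /o/; rule 3 does not apply here → [l].
/o/ (between /l/ and /l/): no rule targets it → [o].
Rule 3 applies to /l/ (between /o/ and /t/: word-finally or immediately before a consonant) → [ɫ].
/t/ — between /l/ and /o/; rule 1 does not apply here → [t].
/o/ (between /t/ and /l/) is unaffected → [o].
/l/ (between /o/ and /b/): word-finally or immediately before a consonant, so rule 3 applies → [ɫ].
/b/ (between /l/ and /e/) fails the environment for rule 2, so it stays [b].
/e/ stays [e].

[bosaloɫtoɫbe]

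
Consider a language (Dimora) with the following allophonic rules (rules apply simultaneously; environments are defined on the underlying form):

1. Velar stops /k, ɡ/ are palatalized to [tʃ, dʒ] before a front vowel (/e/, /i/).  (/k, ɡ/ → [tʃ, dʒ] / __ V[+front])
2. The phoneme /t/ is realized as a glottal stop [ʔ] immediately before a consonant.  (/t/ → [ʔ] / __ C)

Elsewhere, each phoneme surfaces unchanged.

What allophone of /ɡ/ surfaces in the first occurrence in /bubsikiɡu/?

[ɡ]

/ɡ/ — between /i/ and /u/; rule 1 does not apply here → [ɡ].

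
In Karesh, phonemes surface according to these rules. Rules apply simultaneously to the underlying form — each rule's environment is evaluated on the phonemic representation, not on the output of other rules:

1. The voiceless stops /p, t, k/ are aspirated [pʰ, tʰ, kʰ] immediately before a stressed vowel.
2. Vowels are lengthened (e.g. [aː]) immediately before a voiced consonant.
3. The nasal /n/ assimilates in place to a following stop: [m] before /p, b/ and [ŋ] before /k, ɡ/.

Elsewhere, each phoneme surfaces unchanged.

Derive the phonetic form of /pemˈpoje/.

/p/ (word-initial): rule 1 targets it, but not immediately before a stressed vowel → unchanged [p].
/e/ — between /p/ and /m/, before a voiced consonant — surfaces as [eː] (rule 2).
/m/ (between /e/ and /p/): no rule targets it → [m].
/p/ (between /m/ and /o/): immediately before a stressed vowel, so rule 1 applies → [pʰ].
Rule 2 applies to /o/ (between /p/ and /j/: before a voiced consonant) → [oː].
/j/ (between /o/ and /e/): no rule targets it → [j].
/e/ — word-final; rule 2 does not apply here → [e].

[peːmˈpʰoːje]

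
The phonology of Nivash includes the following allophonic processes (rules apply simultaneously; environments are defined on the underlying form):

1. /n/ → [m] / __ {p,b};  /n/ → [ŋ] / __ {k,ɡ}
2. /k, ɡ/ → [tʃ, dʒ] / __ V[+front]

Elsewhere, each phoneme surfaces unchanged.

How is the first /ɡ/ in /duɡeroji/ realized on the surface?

[dʒ]

/ɡ/ (between /u/ and /e/) occurs before a front vowel → [dʒ] by rule 2.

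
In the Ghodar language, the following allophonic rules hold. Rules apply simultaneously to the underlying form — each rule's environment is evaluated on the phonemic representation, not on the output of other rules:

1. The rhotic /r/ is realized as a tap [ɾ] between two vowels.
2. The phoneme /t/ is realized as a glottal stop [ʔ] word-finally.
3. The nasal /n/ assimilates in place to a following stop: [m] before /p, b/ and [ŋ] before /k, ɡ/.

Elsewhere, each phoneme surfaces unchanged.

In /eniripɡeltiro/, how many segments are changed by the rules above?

Segments that undergo a rule: /r/ → [ɾ] (rule 1); /r/ → [ɾ] (rule 1).
All other segments surface unchanged.

2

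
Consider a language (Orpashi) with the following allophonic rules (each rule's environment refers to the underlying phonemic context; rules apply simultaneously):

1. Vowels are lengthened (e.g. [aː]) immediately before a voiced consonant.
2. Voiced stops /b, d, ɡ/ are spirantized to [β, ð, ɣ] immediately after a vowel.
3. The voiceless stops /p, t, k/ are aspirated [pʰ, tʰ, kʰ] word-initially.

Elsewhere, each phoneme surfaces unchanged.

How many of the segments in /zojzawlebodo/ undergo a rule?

Segments that undergo a rule: /o/ → [oː] (rule 1); /a/ → [aː] (rule 1); /e/ → [eː] (rule 1); /b/ → [β] (rule 2); /o/ → [oː] (rule 1); /d/ → [ð] (rule 2).
All other segments surface unchanged.

6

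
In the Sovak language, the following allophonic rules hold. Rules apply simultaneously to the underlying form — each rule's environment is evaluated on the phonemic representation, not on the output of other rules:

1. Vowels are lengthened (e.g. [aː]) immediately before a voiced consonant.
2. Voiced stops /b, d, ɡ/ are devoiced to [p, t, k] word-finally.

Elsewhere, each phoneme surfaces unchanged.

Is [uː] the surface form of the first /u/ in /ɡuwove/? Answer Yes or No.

Yes

/u/ — between /ɡ/ and /w/, before a voiced consonant — surfaces as [uː] (rule 1).
The actual realization is [uː], which matches [uː].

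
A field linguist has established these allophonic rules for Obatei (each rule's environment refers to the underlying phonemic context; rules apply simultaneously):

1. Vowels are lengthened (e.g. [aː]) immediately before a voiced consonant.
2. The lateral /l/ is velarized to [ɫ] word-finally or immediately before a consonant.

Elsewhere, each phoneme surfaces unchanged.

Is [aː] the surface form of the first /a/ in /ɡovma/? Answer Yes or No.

/a/ (word-final) fails the environment for rule 1, so it stays [a].
The actual realization is [a], not [aː].

No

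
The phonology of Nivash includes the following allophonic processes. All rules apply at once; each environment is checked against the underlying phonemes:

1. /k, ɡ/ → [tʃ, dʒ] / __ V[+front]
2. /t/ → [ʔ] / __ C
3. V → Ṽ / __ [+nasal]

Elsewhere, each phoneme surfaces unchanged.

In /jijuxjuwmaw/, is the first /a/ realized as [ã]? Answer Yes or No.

/a/ (between /m/ and /w/): rule 3 targets it, but not before a nasal consonant → unchanged [a].
The actual realization is [a], not [ã].

No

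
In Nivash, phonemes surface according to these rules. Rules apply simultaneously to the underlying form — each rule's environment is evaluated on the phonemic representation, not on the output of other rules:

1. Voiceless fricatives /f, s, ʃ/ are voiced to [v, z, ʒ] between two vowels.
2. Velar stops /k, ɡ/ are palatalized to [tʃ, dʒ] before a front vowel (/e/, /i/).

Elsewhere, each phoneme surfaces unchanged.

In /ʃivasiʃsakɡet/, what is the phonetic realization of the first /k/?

/k/ (between /a/ and /ɡ/) is in the target of rule 2 but the environment (before a front vowel) is not met → [k].

[k]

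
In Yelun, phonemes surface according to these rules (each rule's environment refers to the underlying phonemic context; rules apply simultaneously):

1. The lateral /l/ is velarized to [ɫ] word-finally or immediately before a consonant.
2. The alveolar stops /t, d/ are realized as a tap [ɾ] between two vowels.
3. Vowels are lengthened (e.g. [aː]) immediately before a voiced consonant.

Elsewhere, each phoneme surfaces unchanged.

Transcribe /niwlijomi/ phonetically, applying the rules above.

/n/ (word-initial) is unaffected → [n].
Rule 3 applies to /i/ (between /n/ and /w/: before a voiced consonant) → [iː].
/w/ (between /i/ and /l/): no rule targets it → [w].
/l/ (between /w/ and /i/): rule 1 targets it, but not word-finally or immediately before a consonant → unchanged [l].
/i/ (between /l/ and /j/) occurs before a voiced consonant → [iː] by rule 3.
/j/ stays [j].
/o/ meets the environment for rule 3 (before a voiced consonant) → [oː].
/m/ stays [m].
/i/ (word-final): rule 3 targets it, but not before a voiced consonant → unchanged [i].

[niːwliːjoːmi]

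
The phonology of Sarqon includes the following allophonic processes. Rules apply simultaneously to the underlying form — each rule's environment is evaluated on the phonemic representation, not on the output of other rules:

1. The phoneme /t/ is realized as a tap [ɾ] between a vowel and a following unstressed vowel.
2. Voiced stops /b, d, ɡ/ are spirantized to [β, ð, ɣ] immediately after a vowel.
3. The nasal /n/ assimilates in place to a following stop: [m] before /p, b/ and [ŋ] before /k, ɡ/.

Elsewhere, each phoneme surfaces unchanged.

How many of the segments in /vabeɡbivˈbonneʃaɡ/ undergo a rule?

3

Segments that undergo a rule: /b/ → [β] (rule 2); /ɡ/ → [ɣ] (rule 2); /ɡ/ → [ɣ] (rule 2).
All other segments surface unchanged.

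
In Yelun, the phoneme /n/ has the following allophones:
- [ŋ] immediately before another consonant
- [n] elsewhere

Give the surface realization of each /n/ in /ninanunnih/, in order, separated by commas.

Occurrence 1 (position 1): no conditioning environment matches → elsewhere allophone [n].
Occurrence 2 (position 3): no conditioning environment matches → elsewhere allophone [n].
Occurrence 3 (position 5): no conditioning environment matches → elsewhere allophone [n].
Occurrence 4 (position 7): immediately before another consonant → [ŋ].
Occurrence 5 (position 8): no conditioning environment matches → elsewhere allophone [n].

[n], [n], [n], [ŋ], [n]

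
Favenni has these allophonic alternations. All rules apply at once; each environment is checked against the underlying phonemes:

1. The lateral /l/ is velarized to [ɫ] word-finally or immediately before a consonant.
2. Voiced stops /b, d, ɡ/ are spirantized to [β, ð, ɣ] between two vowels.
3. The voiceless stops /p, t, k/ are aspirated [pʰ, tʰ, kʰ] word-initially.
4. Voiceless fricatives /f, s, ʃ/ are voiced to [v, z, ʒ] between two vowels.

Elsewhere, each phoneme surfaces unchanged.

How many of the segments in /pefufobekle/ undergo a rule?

Segments that undergo a rule: /p/ → [pʰ] (rule 3); /f/ → [v] (rule 4); /f/ → [v] (rule 4); /b/ → [β] (rule 2).
All other segments surface unchanged.

4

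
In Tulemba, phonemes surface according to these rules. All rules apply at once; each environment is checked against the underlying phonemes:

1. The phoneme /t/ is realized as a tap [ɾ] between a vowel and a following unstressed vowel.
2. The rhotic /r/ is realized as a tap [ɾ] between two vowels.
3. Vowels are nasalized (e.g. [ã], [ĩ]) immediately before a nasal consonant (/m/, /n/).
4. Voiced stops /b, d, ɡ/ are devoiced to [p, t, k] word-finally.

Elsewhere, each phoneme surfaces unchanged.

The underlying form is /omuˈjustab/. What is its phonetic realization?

[õmuˈjustap]

/o/ (word-initial) occurs before a nasal consonant → [õ] by rule 3.
/m/ (between /o/ and /u/): no rule targets it → [m].
/u/ — between /m/ and /j/; rule 3 does not apply here → [u].
/j/ stays [j].
/u/ — between /j/ and /s/; rule 3 does not apply here → [u].
/s/ — not in any rule's target class → [s].
/t/ — between /s/ and /a/; rule 1 does not apply here → [t].
/a/ (between /t/ and /b/): rule 3 targets it, but not before a nasal consonant → unchanged [a].
Rule 4 applies to /b/ (word-final: word-finally) → [p].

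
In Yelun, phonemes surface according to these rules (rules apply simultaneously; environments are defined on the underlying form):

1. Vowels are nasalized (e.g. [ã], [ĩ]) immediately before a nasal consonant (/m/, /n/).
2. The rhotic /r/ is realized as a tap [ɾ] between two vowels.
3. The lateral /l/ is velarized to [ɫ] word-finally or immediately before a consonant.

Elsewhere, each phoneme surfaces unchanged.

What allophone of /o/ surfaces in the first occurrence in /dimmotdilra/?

/o/ (between /m/ and /t/) fails the environment for rule 1, so it stays [o].

[o]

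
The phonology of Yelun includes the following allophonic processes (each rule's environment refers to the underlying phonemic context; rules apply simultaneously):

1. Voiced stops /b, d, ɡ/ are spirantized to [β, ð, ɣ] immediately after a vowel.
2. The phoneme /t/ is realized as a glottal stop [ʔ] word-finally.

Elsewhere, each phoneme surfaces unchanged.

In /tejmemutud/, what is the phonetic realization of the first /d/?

/d/ (word-final): immediately after a vowel, so rule 1 applies → [ð].

[ð]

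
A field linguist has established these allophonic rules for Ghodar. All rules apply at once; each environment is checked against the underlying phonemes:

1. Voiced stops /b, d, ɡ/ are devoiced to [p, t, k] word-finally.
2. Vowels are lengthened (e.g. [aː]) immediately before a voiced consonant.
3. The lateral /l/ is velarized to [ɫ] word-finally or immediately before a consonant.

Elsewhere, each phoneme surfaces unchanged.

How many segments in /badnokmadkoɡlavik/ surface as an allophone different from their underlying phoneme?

4

Segments that undergo a rule: /a/ → [aː] (rule 2); /a/ → [aː] (rule 2); /o/ → [oː] (rule 2); /a/ → [aː] (rule 2).
All other segments surface unchanged.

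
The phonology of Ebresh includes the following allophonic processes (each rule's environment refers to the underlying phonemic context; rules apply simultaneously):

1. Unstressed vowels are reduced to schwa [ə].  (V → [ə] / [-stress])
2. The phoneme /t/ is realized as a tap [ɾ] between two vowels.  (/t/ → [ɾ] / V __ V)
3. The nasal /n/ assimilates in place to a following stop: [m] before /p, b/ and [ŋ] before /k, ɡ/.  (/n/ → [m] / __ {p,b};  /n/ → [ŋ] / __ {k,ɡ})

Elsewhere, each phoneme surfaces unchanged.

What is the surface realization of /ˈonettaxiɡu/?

/o/ (word-initial) fails the environment for rule 1, so it stays [o].
/n/ (between /o/ and /e/): rule 3 targets it, but not before a labial or velar stop → unchanged [n].
/e/ meets the environment for rule 1 (in an unstressed syllable) → [ə].
/t/ (between /e/ and /t/): rule 2 targets it, but not between two vowels → unchanged [t].
/t/ (between /t/ and /a/) is in the target of rule 2 but the environment (between two vowels) is not met → [t].
Rule 1 applies to /a/ (between /t/ and /x/: in an unstressed syllable) → [ə].
/x/ (between /a/ and /i/): no rule targets it → [x].
/i/ (between /x/ and /ɡ/): in an unstressed syllable, so rule 1 applies → [ə].
/ɡ/ — not in any rule's target class → [ɡ].
/u/ (word-final) occurs in an unstressed syllable → [ə] by rule 1.

[ˈonəttəxəɡə]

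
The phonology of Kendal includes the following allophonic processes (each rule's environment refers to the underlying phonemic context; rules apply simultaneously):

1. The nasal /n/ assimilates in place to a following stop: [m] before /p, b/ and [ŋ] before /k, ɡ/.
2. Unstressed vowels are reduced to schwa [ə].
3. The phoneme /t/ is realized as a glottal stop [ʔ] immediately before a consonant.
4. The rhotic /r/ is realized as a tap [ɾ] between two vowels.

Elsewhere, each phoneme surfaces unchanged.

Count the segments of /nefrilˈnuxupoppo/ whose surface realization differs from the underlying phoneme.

5

Segments that undergo a rule: /e/ → [ə] (rule 2); /i/ → [ə] (rule 2); /u/ → [ə] (rule 2); /o/ → [ə] (rule 2); /o/ → [ə] (rule 2).
All other segments surface unchanged.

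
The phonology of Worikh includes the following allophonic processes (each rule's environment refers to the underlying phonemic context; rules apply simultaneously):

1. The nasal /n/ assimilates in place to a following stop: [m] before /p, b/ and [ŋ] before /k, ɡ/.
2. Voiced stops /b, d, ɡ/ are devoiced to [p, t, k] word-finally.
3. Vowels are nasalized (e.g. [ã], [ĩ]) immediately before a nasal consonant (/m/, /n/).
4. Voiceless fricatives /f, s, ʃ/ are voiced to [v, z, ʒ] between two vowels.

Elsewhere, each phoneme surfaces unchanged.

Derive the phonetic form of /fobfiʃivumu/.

[fobfiʒivũmu]

/f/ — word-initial; rule 4 does not apply here → [f].
/o/ — between /f/ and /b/; rule 3 does not apply here → [o].
/b/ (between /o/ and /f/) is in the target of rule 2 but the environment (word-finally) is not met → [b].
/f/ (between /b/ and /i/): rule 4 targets it, but not between two vowels → unchanged [f].
/i/ — between /f/ and /ʃ/; rule 3 does not apply here → [i].
/ʃ/ (between /i/ and /i/) occurs between two vowels → [ʒ] by rule 4.
/i/ (between /ʃ/ and /v/) fails the environment for rule 3, so it stays [i].
/v/ (between /i/ and /u/): no rule targets it → [v].
Rule 3 applies to /u/ (between /v/ and /m/: before a nasal consonant) → [ũ].
/m/ (between /u/ and /u/) is unaffected → [m].
/u/ (word-final): rule 3 targets it, but not before a nasal consonant → unchanged [u].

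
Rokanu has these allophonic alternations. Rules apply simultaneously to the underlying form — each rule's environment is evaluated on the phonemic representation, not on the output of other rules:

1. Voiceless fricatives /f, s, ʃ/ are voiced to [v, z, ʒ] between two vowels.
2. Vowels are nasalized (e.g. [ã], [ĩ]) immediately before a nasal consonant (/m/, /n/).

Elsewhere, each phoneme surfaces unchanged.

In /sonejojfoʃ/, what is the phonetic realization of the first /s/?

/s/ — word-initial; rule 1 does not apply here → [s].

[s]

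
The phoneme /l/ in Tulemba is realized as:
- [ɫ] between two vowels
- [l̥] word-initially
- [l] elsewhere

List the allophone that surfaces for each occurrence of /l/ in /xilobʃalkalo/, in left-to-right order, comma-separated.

[ɫ], [l], [ɫ]

Occurrence 1 (position 3): between two vowels → [ɫ].
Occurrence 2 (position 8): no conditioning environment matches → elsewhere allophone [l].
Occurrence 3 (position 11): between two vowels → [ɫ].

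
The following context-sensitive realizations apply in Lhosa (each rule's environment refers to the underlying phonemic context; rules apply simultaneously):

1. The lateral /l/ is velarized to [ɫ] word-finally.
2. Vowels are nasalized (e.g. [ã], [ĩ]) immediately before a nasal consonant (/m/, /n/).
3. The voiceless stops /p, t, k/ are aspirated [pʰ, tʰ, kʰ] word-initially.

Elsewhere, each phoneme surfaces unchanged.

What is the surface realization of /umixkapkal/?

[ũmixkapkaɫ]

Rule 2 applies to /u/ (word-initial: before a nasal consonant) → [ũ].
/i/ — between /m/ and /x/; rule 2 does not apply here → [i].
/k/ (between /x/ and /a/) is in the target of rule 3 but the environment (word-initially) is not met → [k].
/a/ — between /k/ and /p/; rule 2 does not apply here → [a].
/p/ (between /a/ and /k/) fails the environment for rule 3, so it stays [p].
/k/ (between /p/ and /a/) is in the target of rule 3 but the environment (word-initially) is not met → [k].
/a/ — between /k/ and /l/; rule 2 does not apply here → [a].
/l/ (word-final) occurs word-finally → [ɫ] by rule 1.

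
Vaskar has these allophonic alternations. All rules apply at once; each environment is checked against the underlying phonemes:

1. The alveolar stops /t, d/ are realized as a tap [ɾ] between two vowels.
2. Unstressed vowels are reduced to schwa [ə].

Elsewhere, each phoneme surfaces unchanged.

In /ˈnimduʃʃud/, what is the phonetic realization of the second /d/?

[d]

/d/ (word-final) is in the target of rule 1 but the environment (between two vowels) is not met → [d].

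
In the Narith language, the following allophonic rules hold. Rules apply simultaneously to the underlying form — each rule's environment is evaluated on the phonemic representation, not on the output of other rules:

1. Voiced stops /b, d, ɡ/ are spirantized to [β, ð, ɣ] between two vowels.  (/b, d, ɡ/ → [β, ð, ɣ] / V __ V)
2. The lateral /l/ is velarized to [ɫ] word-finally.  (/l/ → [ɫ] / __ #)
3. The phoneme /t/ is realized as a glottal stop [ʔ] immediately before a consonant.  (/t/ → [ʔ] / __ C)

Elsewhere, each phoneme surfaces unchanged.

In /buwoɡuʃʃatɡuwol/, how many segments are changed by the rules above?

3

Segments that undergo a rule: /ɡ/ → [ɣ] (rule 1); /t/ → [ʔ] (rule 3); /l/ → [ɫ] (rule 2).
All other segments surface unchanged.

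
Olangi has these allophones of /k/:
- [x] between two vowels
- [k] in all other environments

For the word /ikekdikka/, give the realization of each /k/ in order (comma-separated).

Occurrence 1 (position 2): between two vowels → [x].
Occurrence 2 (position 4): no conditioning environment matches → elsewhere allophone [k].
Occurrence 3 (position 7): no conditioning environment matches → elsewhere allophone [k].
Occurrence 4 (position 8): no conditioning environment matches → elsewhere allophone [k].

[x], [k], [k], [k]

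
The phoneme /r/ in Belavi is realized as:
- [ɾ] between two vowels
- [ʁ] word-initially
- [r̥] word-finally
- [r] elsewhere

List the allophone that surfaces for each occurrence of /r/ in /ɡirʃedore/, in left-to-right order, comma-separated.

[r], [ɾ]

Occurrence 1 (position 3): no conditioning environment matches → elsewhere allophone [r].
Occurrence 2 (position 8): between two vowels → [ɾ].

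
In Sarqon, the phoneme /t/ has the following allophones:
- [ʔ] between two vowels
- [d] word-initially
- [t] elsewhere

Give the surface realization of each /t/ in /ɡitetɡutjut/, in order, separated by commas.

Occurrence 1 (position 3): between two vowels → [ʔ].
Occurrence 2 (position 5): no conditioning environment matches → elsewhere allophone [t].
Occurrence 3 (position 8): no conditioning environment matches → elsewhere allophone [t].
Occurrence 4 (position 11): no conditioning environment matches → elsewhere allophone [t].

[ʔ], [t], [t], [t]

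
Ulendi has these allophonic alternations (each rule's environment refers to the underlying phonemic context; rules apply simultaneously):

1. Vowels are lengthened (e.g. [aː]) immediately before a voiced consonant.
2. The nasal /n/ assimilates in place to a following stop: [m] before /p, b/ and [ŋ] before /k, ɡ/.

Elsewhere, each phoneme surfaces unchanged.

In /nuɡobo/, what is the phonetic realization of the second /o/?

[o]

/o/ (word-final) is in the target of rule 1 but the environment (before a voiced consonant) is not met → [o].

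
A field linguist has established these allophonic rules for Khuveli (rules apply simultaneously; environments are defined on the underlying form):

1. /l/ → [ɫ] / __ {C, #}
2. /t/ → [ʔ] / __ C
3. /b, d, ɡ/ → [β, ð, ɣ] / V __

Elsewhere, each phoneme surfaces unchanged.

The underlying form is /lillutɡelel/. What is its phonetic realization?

[liɫluʔɡeleɫ]

/l/ (word-initial) is in the target of rule 1 but the environment (word-finally or immediately before a consonant) is not met → [l].
/l/ — between /i/ and /l/, word-finally or immediately before a consonant — surfaces as [ɫ] (rule 1).
/l/ (between /l/ and /u/): rule 1 targets it, but not word-finally or immediately before a consonant → unchanged [l].
Rule 2 applies to /t/ (between /u/ and /ɡ/: immediately before a consonant) → [ʔ].
/ɡ/ — between /t/ and /e/; rule 3 does not apply here → [ɡ].
/l/ (between /e/ and /e/): rule 1 targets it, but not word-finally or immediately before a consonant → unchanged [l].
/l/ (word-final): word-finally or immediately before a consonant, so rule 1 applies → [ɫ].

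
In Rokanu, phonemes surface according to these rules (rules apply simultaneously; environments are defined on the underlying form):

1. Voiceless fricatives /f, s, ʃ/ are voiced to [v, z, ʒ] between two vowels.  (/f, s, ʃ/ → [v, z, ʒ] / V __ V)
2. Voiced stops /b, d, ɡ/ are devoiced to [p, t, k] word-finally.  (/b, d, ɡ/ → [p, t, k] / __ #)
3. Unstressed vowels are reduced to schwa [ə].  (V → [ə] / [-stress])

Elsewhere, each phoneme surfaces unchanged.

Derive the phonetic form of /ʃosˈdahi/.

/ʃ/ (word-initial) is in the target of rule 1 but the environment (between two vowels) is not met → [ʃ].
/o/ (between /ʃ/ and /s/): in an unstressed syllable, so rule 3 applies → [ə].
/s/ (between /o/ and /d/) fails the environment for rule 1, so it stays [s].
/d/ — between /s/ and /a/; rule 2 does not apply here → [d].
/a/ (between /d/ and /h/) fails the environment for rule 3, so it stays [a].
/h/ — not in any rule's target class → [h].
/i/ — word-final, in an unstressed syllable — surfaces as [ə] (rule 3).

[ʃəsˈdahə]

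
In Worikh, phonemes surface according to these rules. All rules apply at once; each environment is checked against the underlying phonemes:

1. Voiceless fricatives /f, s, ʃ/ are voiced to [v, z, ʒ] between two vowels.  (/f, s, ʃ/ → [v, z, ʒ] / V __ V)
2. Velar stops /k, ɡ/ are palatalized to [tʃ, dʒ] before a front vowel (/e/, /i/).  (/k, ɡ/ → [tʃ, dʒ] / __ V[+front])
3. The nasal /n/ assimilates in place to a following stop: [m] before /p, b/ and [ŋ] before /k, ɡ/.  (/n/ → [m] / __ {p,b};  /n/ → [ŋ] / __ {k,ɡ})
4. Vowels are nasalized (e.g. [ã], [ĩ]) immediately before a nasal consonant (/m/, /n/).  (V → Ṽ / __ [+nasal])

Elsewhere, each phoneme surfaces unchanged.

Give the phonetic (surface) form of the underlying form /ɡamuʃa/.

[ɡãmuʒa]

/ɡ/ — word-initial; rule 2 does not apply here → [ɡ].
/a/ — between /ɡ/ and /m/, before a nasal consonant — surfaces as [ã] (rule 4).
/m/ (between /a/ and /u/) is unaffected → [m].
/u/ (between /m/ and /ʃ/) fails the environment for rule 4, so it stays [u].
Rule 1 applies to /ʃ/ (between /u/ and /a/: between two vowels) → [ʒ].
/a/ (word-final): rule 4 targets it, but not before a nasal consonant → unchanged [a].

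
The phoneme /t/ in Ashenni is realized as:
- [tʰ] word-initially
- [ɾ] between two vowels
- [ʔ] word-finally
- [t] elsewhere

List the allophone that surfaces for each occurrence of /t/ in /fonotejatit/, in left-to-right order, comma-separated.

Occurrence 1 (position 5): between two vowels → [ɾ].
Occurrence 2 (position 9): between two vowels → [ɾ].
Occurrence 3 (position 11): word-finally → [ʔ].

[ɾ], [ɾ], [ʔ]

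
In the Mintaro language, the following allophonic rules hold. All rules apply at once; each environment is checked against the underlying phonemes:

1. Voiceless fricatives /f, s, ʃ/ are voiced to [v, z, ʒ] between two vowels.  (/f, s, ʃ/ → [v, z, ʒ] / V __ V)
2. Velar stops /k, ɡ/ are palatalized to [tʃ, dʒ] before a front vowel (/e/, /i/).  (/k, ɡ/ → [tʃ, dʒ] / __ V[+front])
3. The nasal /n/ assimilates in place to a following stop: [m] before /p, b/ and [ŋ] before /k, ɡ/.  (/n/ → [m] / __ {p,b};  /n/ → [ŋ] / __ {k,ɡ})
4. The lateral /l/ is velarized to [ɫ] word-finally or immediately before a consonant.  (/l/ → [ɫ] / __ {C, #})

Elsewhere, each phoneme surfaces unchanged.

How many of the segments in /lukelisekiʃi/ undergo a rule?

4

Segments that undergo a rule: /k/ → [tʃ] (rule 2); /s/ → [z] (rule 1); /k/ → [tʃ] (rule 2); /ʃ/ → [ʒ] (rule 1).
All other segments surface unchanged.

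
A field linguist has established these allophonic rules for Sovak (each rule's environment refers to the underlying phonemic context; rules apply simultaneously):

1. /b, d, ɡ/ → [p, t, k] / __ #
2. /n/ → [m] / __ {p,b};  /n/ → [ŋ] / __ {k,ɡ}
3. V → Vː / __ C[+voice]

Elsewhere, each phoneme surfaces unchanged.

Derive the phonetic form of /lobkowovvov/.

/l/ stays [l].
/o/ meets the environment for rule 3 (before a voiced consonant) → [oː].
/b/ (between /o/ and /k/) is in the target of rule 1 but the environment (word-finally) is not met → [b].
/k/ — not in any rule's target class → [k].
/o/ (between /k/ and /w/) occurs before a voiced consonant → [oː] by rule 3.
/w/ (between /o/ and /o/) is unaffected → [w].
Rule 3 applies to /o/ (between /w/ and /v/: before a voiced consonant) → [oː].
/v/ (between /o/ and /v/) is unaffected → [v].
/v/ (between /v/ and /o/) is unaffected → [v].
/o/ meets the environment for rule 3 (before a voiced consonant) → [oː].
/v/ (word-final): no rule targets it → [v].

[loːbkoːwoːvvoːv]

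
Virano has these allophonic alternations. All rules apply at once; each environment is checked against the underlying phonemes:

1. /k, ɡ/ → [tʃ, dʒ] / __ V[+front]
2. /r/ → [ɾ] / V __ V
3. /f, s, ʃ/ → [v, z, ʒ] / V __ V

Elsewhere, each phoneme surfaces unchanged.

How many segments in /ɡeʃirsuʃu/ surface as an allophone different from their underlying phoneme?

Segments that undergo a rule: /ɡ/ → [dʒ] (rule 1); /ʃ/ → [ʒ] (rule 3); /ʃ/ → [ʒ] (rule 3).
All other segments surface unchanged.

3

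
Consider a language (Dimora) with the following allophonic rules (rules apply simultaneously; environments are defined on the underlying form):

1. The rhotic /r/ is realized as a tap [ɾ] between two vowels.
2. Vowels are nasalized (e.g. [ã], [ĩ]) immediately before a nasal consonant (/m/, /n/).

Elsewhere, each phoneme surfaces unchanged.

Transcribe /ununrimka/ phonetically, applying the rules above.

/u/ — word-initial, before a nasal consonant — surfaces as [ũ] (rule 2).
/n/ (between /u/ and /u/) is unaffected → [n].
/u/ meets the environment for rule 2 (before a nasal consonant) → [ũ].
/n/ (between /u/ and /r/): no rule targets it → [n].
/r/ (between /n/ and /i/) is in the target of rule 1 but the environment (between two vowels) is not met → [r].
Rule 2 applies to /i/ (between /r/ and /m/: before a nasal consonant) → [ĩ].
/m/ (between /i/ and /k/) is unaffected → [m].
/k/ (between /m/ and /a/): no rule targets it → [k].
/a/ — word-final; rule 2 does not apply here → [a].

[ũnũnrĩmka]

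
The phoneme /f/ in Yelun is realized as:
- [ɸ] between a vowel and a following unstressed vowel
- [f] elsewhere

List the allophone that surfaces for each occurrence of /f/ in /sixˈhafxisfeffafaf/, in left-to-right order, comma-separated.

[f], [f], [f], [f], [ɸ], [f]

Occurrence 1 (position 6): no conditioning environment matches → elsewhere allophone [f].
Occurrence 2 (position 10): no conditioning environment matches → elsewhere allophone [f].
Occurrence 3 (position 12): no conditioning environment matches → elsewhere allophone [f].
Occurrence 4 (position 13): no conditioning environment matches → elsewhere allophone [f].
Occurrence 5 (position 15): between a vowel and a following unstressed vowel → [ɸ].
Occurrence 6 (position 17): no conditioning environment matches → elsewhere allophone [f].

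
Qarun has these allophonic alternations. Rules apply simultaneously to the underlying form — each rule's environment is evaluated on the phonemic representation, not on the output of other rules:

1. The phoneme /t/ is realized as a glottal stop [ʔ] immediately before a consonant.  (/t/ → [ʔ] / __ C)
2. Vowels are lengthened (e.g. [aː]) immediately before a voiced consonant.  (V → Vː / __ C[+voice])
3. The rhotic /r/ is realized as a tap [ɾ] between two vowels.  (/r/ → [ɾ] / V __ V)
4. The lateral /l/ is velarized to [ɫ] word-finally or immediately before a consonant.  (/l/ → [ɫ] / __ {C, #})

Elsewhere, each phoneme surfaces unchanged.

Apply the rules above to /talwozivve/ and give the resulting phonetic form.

/t/ (word-initial) fails the environment for rule 1, so it stays [t].
/a/ (between /t/ and /l/) occurs before a voiced consonant → [aː] by rule 2.
Rule 4 applies to /l/ (between /a/ and /w/: word-finally or immediately before a consonant) → [ɫ].
/o/ (between /w/ and /z/): before a voiced consonant, so rule 2 applies → [oː].
/i/ (between /z/ and /v/) occurs before a voiced consonant → [iː] by rule 2.
/e/ — word-final; rule 2 does not apply here → [e].

[taːɫwoːziːvve]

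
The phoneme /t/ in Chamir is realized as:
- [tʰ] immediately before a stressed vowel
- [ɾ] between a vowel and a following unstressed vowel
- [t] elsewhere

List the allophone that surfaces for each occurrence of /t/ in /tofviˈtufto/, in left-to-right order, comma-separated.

Occurrence 1 (position 1): no conditioning environment matches → elsewhere allophone [t].
Occurrence 2 (position 6): immediately before a stressed vowel → [tʰ].
Occurrence 3 (position 9): no conditioning environment matches → elsewhere allophone [t].

[t], [tʰ], [t]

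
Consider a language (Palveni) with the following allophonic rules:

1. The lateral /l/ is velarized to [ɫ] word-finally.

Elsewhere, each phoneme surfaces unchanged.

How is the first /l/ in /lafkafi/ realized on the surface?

/l/ (word-initial) fails the environment for rule 1, so it stays [l].

[l]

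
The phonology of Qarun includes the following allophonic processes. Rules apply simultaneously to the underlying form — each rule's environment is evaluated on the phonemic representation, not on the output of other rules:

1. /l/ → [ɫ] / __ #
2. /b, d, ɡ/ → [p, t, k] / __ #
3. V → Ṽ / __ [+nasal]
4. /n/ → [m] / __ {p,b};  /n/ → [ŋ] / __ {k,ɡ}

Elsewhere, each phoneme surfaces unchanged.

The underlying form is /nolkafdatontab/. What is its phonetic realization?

[nolkafdatõntap]

/n/ (word-initial): rule 4 targets it, but not before a labial or velar stop → unchanged [n].
/o/ (between /n/ and /l/): rule 3 targets it, but not before a nasal consonant → unchanged [o].
/l/ (between /o/ and /k/) is in the target of rule 1 but the environment (word-finally) is not met → [l].
/k/ (between /l/ and /a/): no rule targets it → [k].
/a/ (between /k/ and /f/): rule 3 targets it, but not before a nasal consonant → unchanged [a].
/f/ stays [f].
/d/ (between /f/ and /a/) fails the environment for rule 2, so it stays [d].
/a/ (between /d/ and /t/): rule 3 targets it, but not before a nasal consonant → unchanged [a].
/t/ (between /a/ and /o/): no rule targets it → [t].
/o/ (between /t/ and /n/): before a nasal consonant, so rule 3 applies → [õ].
/n/ (between /o/ and /t/) fails the environment for rule 4, so it stays [n].
/t/ — not in any rule's target class → [t].
/a/ — between /t/ and /b/; rule 3 does not apply here → [a].
/b/ — word-final, word-finally — surfaces as [p] (rule 2).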